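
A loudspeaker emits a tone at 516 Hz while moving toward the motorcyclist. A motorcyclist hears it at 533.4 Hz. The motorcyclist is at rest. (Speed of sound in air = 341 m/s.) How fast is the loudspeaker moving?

f' = f · v/(v − v_s) ⇒ v_s = v · |1 − f/f'|.
v_s = 341 × |1 − 516/533.4| = 341 × 0.03262 ≈ 11.1 m/s.

11.1 m/s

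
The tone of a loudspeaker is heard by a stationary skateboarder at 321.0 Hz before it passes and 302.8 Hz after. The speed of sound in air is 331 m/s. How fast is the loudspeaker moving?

9.7 m/s

f₁/f₂ = (v + v_s)/(v − v_s), so v_s = v · (f₁ − f₂)/(f₁ + f₂).
v_s = 331 × (321.0 − 302.8)/(321.0 + 302.8) = 331 × 18.2/623.8 ≈ 9.7 m/s.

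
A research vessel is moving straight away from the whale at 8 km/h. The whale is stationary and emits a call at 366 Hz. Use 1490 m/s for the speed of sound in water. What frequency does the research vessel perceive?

365 Hz

8 km/h = 2.222 m/s.
Only the observer moves, away from the source, so f' = f · (v − v_o)/v.
f' = 366 × (1490 − 2.222)/1490 = 366 × 1487.8/1490 ≈ 365 Hz.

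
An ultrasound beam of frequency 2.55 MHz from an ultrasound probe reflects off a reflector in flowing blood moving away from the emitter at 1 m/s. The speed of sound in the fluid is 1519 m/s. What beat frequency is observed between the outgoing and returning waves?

The reflector in flowing blood first receives the wave as a moving observer: f₁ = f₀ · (v − u)/v = 2.55 × (1519 − 1)/1519 ≈ 2.54832 MHz.
On reflection it acts as a source moving away from the stationary detector: f₂ = f₁ · v/(v + u) = 2.54832 × 1519/1520 ≈ 2.54664 MHz.
Beat frequency (with f₀ = 2550000 Hz): |f₂ − f₀| = 2u·f₀/(v + u) = 2 × 1 × 2550000/1520 ≈ 3355 Hz.

3355 Hz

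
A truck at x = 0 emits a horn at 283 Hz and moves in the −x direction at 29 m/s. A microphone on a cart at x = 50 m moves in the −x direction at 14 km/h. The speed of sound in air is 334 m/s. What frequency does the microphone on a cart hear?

14 km/h = 3.889 m/s.
The observer lies on the +x side, so the source is heading away from the observer and the observer is heading toward the source.
With source receding and observer approaching, f' = f · (v + v_o)/(v + v_s).
f' = 283 × (334 + 3.889)/(334 + 29) = 283 × 337.89/363 ≈ 263 Hz.

263 Hz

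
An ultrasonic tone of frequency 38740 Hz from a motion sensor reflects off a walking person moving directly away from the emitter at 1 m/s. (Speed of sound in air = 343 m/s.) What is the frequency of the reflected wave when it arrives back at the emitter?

The walking person first receives the wave as a moving observer: f₁ = f₀ · (v − u)/v = 38740 × (343 − 1)/343 ≈ 38627 Hz.
The reflection then acts as a moving source: f₂ = f₁ · v/(v + u) ≈ 38515 Hz.
Equivalently f₂ = f₀ · (v − u)/(v + u).

38515 Hz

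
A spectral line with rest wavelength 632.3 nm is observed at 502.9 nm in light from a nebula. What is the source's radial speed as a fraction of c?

0.225

λ'/λ₀ = 0.7954 < 1 (blueshift), so the source is approaching.
λ'/λ₀ = √((1 − β)/(1 + β)) for an approaching source ⇒ β = (1 − r²)/(1 + r²) with r = λ'/λ₀.
β = (1 − 0.6326)/(1 + 0.6326) ≈ 0.225.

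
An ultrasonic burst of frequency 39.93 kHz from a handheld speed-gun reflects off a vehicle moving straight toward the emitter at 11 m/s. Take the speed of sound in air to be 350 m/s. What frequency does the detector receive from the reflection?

At the vehicle (a moving observer), f₁ = f₀ · (v + u)/v = 39.93 × 361/350 ≈ 41.2 kHz.
On reflection it acts as a source moving toward the stationary detector: f₂ = f₁ · v/(v − u) = 41.2 × 350/339 ≈ 42.5 kHz.

42.5 kHz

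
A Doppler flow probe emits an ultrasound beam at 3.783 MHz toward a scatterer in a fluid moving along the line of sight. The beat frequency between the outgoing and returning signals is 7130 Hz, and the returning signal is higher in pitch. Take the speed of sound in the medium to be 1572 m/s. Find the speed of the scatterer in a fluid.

1.48 m/s

Double Doppler shift off a moving reflector: f₂ = f₀ · (v + u)/(v − u) (u > 0 toward emitter).
Returning signal is higher, so f₂ = f₀ + Δf = 3783000 + 7130 = 3790130 Hz.
Rearranging, u = v · (f₂ − f₀)/(f₂ + f₀) = 1572 × 7130/7573130 ≈ 1.48 m/s.
So the scatterer in a fluid is moving at 1.48 m/s toward the emitter.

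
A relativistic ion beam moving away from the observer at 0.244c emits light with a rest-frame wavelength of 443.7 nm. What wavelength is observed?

569.2 nm

Relativistic Doppler for wavelength: λ' = λ₀ · √((1 + β)/(1 − β)).
λ' = 443.7 × √(1.2440/0.7560) = 443.7 × 1.28277 ≈ 569.2 nm.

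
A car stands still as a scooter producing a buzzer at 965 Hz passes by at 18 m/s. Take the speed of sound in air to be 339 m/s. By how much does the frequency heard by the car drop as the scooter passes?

Approaching: f₁ = f · v/(v − v_s) = 965 × 339/321 ≈ 1019 Hz.
Receding: f₂ = f · v/(v + v_s) = 965 × 339/357 ≈ 916 Hz.
Drop: f₁ − f₂ = 2f·v·v_s/(v² − v_s²) = 2 × 965 × 339 × 18/(339² − 18²) ≈ 103 Hz.

103 Hz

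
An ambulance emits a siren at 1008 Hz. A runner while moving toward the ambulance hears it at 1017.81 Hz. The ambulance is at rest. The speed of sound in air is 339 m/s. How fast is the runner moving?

f' = f · (v + v_o)/v ⇒ v_o = v · |f'/f − 1|.
v_o = 339 × |1017.81/1008 − 1| = 339 × 0.009732 ≈ 3.3 m/s.

3.3 m/s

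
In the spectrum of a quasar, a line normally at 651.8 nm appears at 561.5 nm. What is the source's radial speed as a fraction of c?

λ'/λ₀ = 0.8615 < 1 (blueshift), so the source is approaching.
λ'/λ₀ = √((1 − β)/(1 + β)) for an approaching source ⇒ β = (1 − r²)/(1 + r²) with r = λ'/λ₀.
β = (1 − 0.7421)/(1 + 0.7421) ≈ 0.148.

0.148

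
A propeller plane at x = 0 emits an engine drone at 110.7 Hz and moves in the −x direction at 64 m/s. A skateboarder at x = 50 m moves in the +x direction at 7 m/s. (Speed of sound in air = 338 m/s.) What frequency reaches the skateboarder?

The observer lies on the +x side, so the source is heading away from the observer and the observer is heading away from the source.
With source receding and observer receding, f' = f · (v − v_o)/(v + v_s).
f' = 110.7 × (338 − 7)/(338 + 64) = 110.7 × 331/402 ≈ 91 Hz.

91 Hz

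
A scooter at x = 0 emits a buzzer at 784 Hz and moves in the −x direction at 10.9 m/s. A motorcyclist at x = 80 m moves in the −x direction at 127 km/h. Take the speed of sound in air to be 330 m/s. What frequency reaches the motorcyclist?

127 km/h = 35.28 m/s.
The observer lies on the +x side, so the source is heading away from the observer and the observer is heading toward the source.
General Doppler shift: f' = f · (v + v_o)/(v + v_s).
f' = 784 × (330 + 35.28)/(330 + 10.9) = 784 × 365.28/340.9 ≈ 840 Hz.

840 Hz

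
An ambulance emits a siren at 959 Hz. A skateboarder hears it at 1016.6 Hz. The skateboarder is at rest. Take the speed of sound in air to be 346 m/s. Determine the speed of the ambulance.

19.6 m/s

f' > f, so the ambulance is approaching.
f' = f · v/(v − v_s) ⇒ v_s = v · |1 − f/f'|.
v_s = 346 × |1 − 959/1016.6| = 346 × 0.05666 ≈ 19.6 m/s.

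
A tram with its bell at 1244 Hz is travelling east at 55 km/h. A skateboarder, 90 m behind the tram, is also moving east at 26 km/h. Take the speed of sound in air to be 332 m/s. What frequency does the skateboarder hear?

1215 Hz

55 km/h = 15.28 m/s; 26 km/h = 7.222 m/s.
The skateboarder is behind, so the tram is moving away from it while the skateboarder is moving toward the tram.
Both move, so f' = f · (v + v_o)/(v + v_s).
f' = 1244 × (332 + 7.222)/(332 + 15.28) = 1244 × 339.22/347.28 ≈ 1215 Hz.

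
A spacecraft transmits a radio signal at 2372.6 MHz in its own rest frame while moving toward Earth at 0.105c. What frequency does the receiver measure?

Relativistic Doppler for frequency: f' = f₀ · √((1 + β)/(1 − β)).
f' = 2372.6 × √(1.1050/0.8950) = 2372.6 × 1.11114 ≈ 2636.3 MHz.

2636.3 MHz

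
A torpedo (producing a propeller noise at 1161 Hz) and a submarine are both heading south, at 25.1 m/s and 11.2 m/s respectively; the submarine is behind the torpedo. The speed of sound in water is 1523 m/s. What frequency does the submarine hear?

The submarine is behind, so the torpedo is moving away from it while the submarine is moving toward the torpedo.
General Doppler shift: f' = f · (v + v_o)/(v + v_s).
f' = 1161 × (1523 + 11.2)/(1523 + 25.1) = 1161 × 1534.2/1548.1 ≈ 1151 Hz.

1151 Hz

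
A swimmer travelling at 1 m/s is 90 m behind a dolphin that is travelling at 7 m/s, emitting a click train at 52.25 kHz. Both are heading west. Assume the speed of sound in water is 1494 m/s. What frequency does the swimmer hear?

52.0 kHz

The swimmer is behind, so the dolphin is moving away from it while the swimmer is moving toward the dolphin.
General Doppler shift: f' = f · (v + v_o)/(v + v_s).
f' = 52.25 × (1494 + 1)/(1494 + 7) = 52.25 × 1495/1501 ≈ 52.0 kHz.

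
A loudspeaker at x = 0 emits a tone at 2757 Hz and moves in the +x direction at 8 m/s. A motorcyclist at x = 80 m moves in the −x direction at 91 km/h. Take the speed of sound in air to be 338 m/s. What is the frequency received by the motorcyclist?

3035 Hz

91 km/h = 25.28 m/s.
The observer lies on the +x side, so the source is heading toward the observer and the observer is heading toward the source.
Both move, so f' = f · (v + v_o)/(v − v_s).
f' = 2757 × (338 + 25.28)/(338 − 8) = 2757 × 363.28/330 ≈ 3035 Hz.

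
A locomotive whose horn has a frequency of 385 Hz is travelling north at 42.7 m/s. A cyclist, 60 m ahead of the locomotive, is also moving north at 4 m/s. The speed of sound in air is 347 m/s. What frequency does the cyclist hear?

The cyclist is ahead, so the locomotive is moving toward it while the cyclist is moving away from the locomotive.
General Doppler shift: f' = f · (v − v_o)/(v − v_s).
f' = 385 × (347 − 4)/(347 − 42.7) = 385 × 343/304.3 ≈ 434 Hz.

434 Hz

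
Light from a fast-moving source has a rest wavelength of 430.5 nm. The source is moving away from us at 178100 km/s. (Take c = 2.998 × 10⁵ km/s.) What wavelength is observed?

853.1 nm

β = v/c = 178100/299800 = 0.5941.
Relativistic Doppler for wavelength: λ' = λ₀ · √((1 + β)/(1 − β)).
λ' = 430.5 × √(1.5941/0.4059) = 430.5 × 1.98163 ≈ 853.1 nm.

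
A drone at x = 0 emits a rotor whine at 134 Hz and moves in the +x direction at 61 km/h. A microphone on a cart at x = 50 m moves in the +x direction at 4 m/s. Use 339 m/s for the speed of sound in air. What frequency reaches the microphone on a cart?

139 Hz

61 km/h = 16.94 m/s.
The observer lies on the +x side, so the source is heading toward the observer and the observer is heading away from the source.
Both move, so f' = f · (v − v_o)/(v − v_s).
f' = 134 × (339 − 4)/(339 − 16.94) = 134 × 335/322.06 ≈ 139 Hz.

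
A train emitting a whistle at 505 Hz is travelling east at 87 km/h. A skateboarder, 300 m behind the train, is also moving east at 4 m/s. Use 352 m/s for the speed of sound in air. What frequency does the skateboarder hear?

478 Hz

87 km/h = 24.17 m/s.
The skateboarder is behind, so the train is moving away from it while the skateboarder is moving toward the train.
With source receding and observer approaching, f' = f · (v + v_o)/(v + v_s).
f' = 505 × (352 + 4)/(352 + 24.17) = 505 × 356/376.17 ≈ 478 Hz.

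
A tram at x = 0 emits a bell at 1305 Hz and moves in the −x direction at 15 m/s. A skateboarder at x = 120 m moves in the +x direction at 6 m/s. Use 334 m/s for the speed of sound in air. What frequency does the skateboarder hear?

1226 Hz

The observer lies on the +x side, so the source is heading away from the observer and the observer is heading away from the source.
General Doppler shift: f' = f · (v − v_o)/(v + v_s).
f' = 1305 × (334 − 6)/(334 + 15) = 1305 × 328/349 ≈ 1226 Hz.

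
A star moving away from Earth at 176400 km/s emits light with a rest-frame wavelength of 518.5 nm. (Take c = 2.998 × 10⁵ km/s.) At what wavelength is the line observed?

β = v/c = 176400/299800 = 0.5884.
Relativistic Doppler for wavelength: λ' = λ₀ · √((1 + β)/(1 − β)).
λ' = 518.5 × √(1.5884/0.4116) = 518.5 × 1.96443 ≈ 1018.6 nm.

1018.6 nm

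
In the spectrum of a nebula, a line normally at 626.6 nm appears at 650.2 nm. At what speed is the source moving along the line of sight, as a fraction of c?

0.037

λ'/λ₀ = 1.0377 > 1 (redshift), so the source is receding.
λ'/λ₀ = √((1 + β)/(1 − β)) for a receding source ⇒ β = (r² − 1)/(r² + 1) with r = λ'/λ₀.
β = (1.0767 − 1)/(1.0767 + 1) ≈ 0.037.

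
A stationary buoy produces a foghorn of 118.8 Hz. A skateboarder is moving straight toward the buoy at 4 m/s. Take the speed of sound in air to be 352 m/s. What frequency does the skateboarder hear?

Moving observer, stationary source: f' = f · (v + v_o)/v.
f' = 118.8 × (352 + 4)/352 = 118.8 × 356/352 ≈ 120 Hz.

120 Hz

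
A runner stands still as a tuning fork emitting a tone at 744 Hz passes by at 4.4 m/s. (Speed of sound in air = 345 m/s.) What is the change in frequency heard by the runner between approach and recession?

Approaching: f₁ = f · v/(v − v_s) = 744 × 345/340.6 ≈ 753.6 Hz.
Receding: f₂ = f · v/(v + v_s) = 744 × 345/349.4 ≈ 734.6 Hz.
Drop: f₁ − f₂ = 2f·v·v_s/(v² − v_s²) = 2 × 744 × 345 × 4.4/(345² − 4.4²) ≈ 19.0 Hz.

19.0 Hz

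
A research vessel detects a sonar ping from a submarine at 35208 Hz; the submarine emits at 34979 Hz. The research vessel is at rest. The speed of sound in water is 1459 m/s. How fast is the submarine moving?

f' > f, so the submarine is approaching.
f' = f · v/(v − v_s) ⇒ v_s = v · |1 − f/f'|.
v_s = 1459 × |1 − 34979/35208| = 1459 × 0.006504 ≈ 9.5 m/s.

9.5 m/s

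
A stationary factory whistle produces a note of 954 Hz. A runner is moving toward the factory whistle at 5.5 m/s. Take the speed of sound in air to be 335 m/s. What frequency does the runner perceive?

970 Hz

Only the observer moves, toward the source, so f' = f · (v + v_o)/v.
f' = 954 × (335 + 5.5)/335 = 954 × 340.5/335 ≈ 970 Hz.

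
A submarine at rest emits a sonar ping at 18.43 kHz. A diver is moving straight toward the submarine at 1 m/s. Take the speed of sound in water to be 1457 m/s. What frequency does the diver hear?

18.44 kHz

Only the observer moves, toward the source, so f' = f · (v + v_o)/v.
f' = 18.43 × (1457 + 1)/1457 = 18.43 × 1458/1457 ≈ 18.44 kHz.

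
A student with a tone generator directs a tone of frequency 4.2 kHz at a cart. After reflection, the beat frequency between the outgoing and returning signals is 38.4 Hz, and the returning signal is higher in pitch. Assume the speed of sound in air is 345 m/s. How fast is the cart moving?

Double Doppler shift off a moving reflector: f₂ = f₀ · (v + u)/(v − u) (u > 0 toward emitter).
Returning signal is higher, so f₂ = f₀ + Δf = 4200 + 38.4 = 4238.4 Hz.
Rearranging, u = v · (f₂ − f₀)/(f₂ + f₀) = 345 × 38.4/8438.4 ≈ 1.57 m/s.
So the cart is moving at 1.57 m/s toward the emitter.

1.57 m/s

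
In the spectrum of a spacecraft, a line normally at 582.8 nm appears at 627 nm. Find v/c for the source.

0.073c

λ'/λ₀ = 1.0758 > 1 (redshift), so the source is receding.
λ'/λ₀ = √((1 + β)/(1 − β)) for a receding source ⇒ β = (r² − 1)/(r² + 1) with r = λ'/λ₀.
β = (1.1574 − 1)/(1.1574 + 1) ≈ 0.073.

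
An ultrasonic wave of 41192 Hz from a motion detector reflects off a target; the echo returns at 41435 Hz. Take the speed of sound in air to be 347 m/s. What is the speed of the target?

Double Doppler shift off a moving reflector: f₂ = f₀ · (v + u)/(v − u) (u > 0 toward emitter).
Rearranging, u = v · (f₂ − f₀)/(f₂ + f₀) = 347 × 243/82627 ≈ 1.02 m/s.
So the target is moving at 1.02 m/s toward the emitter.

1.02 m/s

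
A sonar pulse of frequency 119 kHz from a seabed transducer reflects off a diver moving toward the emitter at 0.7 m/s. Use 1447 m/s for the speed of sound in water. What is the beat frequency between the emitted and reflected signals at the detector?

115 Hz

The diver first receives the wave as a moving observer: f₁ = f₀ · (v + u)/v = 119 × (1447 + 0.7)/1447 ≈ 119.0576 kHz.
The reflection then acts as a moving source: f₂ = f₁ · v/(v − u) ≈ 119.1152 kHz.
Beat frequency (with f₀ = 119000 Hz): |f₂ − f₀| = 2u·f₀/(v − u) = 2 × 0.7 × 119000/1446.3 ≈ 115 Hz.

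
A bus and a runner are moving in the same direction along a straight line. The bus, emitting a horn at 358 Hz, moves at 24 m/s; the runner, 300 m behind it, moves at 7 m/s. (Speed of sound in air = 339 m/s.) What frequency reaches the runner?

341 Hz

The runner is behind, so the bus is moving away from it while the runner is moving toward the bus.
With source receding and observer approaching, f' = f · (v + v_o)/(v + v_s).
f' = 358 × (339 + 7)/(339 + 24) = 358 × 346/363 ≈ 341 Hz.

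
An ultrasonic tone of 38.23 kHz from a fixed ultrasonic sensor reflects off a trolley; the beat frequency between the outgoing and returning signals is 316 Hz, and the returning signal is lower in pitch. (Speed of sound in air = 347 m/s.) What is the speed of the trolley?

Double Doppler shift off a moving reflector: f₂ = f₀ · (v + u)/(v − u) (u > 0 toward emitter).
Returning signal is lower, so f₂ = f₀ − Δf = 38230 − 316 = 37914 Hz.
Rearranging, u = v · (f₂ − f₀)/(f₂ + f₀) = 347 × -316/76144 ≈ -1.44 m/s.
So the trolley is moving at 1.44 m/s away from the emitter.

1.44 m/s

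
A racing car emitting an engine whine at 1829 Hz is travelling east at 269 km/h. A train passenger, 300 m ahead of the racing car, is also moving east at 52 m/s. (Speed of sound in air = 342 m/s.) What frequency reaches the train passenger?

1984 Hz

269 km/h = 74.72 m/s.
The train passenger is ahead, so the racing car is moving toward it while the train passenger is moving away from the racing car.
General Doppler shift: f' = f · (v − v_o)/(v − v_s).
f' = 1829 × (342 − 52)/(342 − 74.72) = 1829 × 290/267.28 ≈ 1984 Hz.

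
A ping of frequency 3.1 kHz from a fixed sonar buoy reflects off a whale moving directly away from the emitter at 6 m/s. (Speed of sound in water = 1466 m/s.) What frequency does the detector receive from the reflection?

At the whale (a moving observer), f₁ = f₀ · (v − u)/v = 3.1 × 1460/1466 ≈ 3.09 kHz.
On reflection it acts as a source moving away from the stationary detector: f₂ = f₁ · v/(v + u) = 3.09 × 1466/1472 ≈ 3.07 kHz.
Equivalently f₂ = f₀ · (v − u)/(v + u).

3.07 kHz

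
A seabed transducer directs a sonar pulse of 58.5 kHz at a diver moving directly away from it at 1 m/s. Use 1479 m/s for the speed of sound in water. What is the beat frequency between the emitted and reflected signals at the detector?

79 Hz

At the diver (a moving observer), f₁ = f₀ · (v − u)/v = 58.5 × 1478/1479 ≈ 58.4604 kHz.
On reflection it acts as a source moving away from the stationary detector: f₂ = f₁ · v/(v + u) = 58.4604 × 1479/1480 ≈ 58.4209 kHz.
Equivalently f₂ = f₀ · (v − u)/(v + u).
Beat frequency (with f₀ = 58500 Hz): |f₂ − f₀| = 2u·f₀/(v + u) = 2 × 1 × 58500/1480 ≈ 79 Hz.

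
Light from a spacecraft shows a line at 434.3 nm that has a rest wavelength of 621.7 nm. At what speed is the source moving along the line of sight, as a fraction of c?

0.344

λ'/λ₀ = 0.6986 < 1 (blueshift), so the source is approaching.
λ'/λ₀ = √((1 − β)/(1 + β)) for an approaching source ⇒ β = (1 − r²)/(1 + r²) with r = λ'/λ₀.
β = (1 − 0.4880)/(1 + 0.4880) ≈ 0.344.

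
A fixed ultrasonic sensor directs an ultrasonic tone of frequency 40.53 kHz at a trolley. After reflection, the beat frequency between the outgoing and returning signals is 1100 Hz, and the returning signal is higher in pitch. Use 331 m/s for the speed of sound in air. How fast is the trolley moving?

Double Doppler shift off a moving reflector: f₂ = f₀ · (v + u)/(v − u) (u > 0 toward emitter).
Returning signal is higher, so f₂ = f₀ + Δf = 40530 + 1100 = 41630 Hz.
Rearranging, u = v · (f₂ − f₀)/(f₂ + f₀) = 331 × 1100/82160 ≈ 4.4 m/s.
So the trolley is moving at 4.4 m/s toward the emitter.

4.4 m/s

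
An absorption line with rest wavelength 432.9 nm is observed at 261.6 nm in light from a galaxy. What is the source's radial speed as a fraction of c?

λ'/λ₀ = 0.6043 < 1 (blueshift), so the source is approaching.
λ'/λ₀ = √((1 − β)/(1 + β)) for an approaching source ⇒ β = (1 − r²)/(1 + r²) with r = λ'/λ₀.
β = (1 − 0.3652)/(1 + 0.3652) ≈ 0.465.

0.465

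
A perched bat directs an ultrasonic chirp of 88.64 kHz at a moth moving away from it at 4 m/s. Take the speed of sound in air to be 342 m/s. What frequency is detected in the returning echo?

86.6 kHz

At the moth (a moving observer), f₁ = f₀ · (v − u)/v = 88.64 × 338/342 ≈ 87.6 kHz.
The reflection then acts as a moving source: f₂ = f₁ · v/(v + u) ≈ 86.6 kHz.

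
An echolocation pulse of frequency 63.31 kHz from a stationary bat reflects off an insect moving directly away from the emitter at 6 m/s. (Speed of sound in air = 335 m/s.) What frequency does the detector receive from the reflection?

61.1 kHz

At the insect (a moving observer), f₁ = f₀ · (v − u)/v = 63.31 × 329/335 ≈ 62.2 kHz.
The reflection then acts as a moving source: f₂ = f₁ · v/(v + u) ≈ 61.1 kHz.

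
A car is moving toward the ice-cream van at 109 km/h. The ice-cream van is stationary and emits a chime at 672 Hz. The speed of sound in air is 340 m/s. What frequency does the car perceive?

732 Hz

109 km/h = 30.28 m/s.
Only the observer moves, toward the source, so f' = f · (v + v_o)/v.
f' = 672 × (340 + 30.28)/340 = 672 × 370.28/340 ≈ 732 Hz.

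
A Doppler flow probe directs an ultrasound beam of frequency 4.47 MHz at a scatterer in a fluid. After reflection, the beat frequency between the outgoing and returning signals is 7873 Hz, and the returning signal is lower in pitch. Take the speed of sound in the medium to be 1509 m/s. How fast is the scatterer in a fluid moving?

Double Doppler shift off a moving reflector: f₂ = f₀ · (v + u)/(v − u) (u > 0 toward emitter).
Returning signal is lower, so f₂ = f₀ − Δf = 4470000 − 7873 = 4462127 Hz.
Rearranging, u = v · (f₂ − f₀)/(f₂ + f₀) = 1509 × -7873/8932127 ≈ -1.33 m/s.
So the scatterer in a fluid is moving at 1.33 m/s away from the emitter.

1.33 m/s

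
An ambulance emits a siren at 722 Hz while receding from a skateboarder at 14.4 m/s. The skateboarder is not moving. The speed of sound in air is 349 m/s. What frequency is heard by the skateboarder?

693 Hz

Only the source moves, away from the listener, so f' = f · v/(v + v_s).
f' = 722 × 349/(349 + 14.4) = 722 × 349/363.4 ≈ 693 Hz.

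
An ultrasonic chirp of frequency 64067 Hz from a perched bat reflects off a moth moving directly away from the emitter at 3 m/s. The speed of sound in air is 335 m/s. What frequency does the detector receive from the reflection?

62930 Hz

At the moth (a moving observer), f₁ = f₀ · (v − u)/v = 64067 × 332/335 ≈ 63493 Hz.
On reflection it acts as a source moving away from the stationary detector: f₂ = f₁ · v/(v + u) = 63493 × 335/338 ≈ 62930 Hz.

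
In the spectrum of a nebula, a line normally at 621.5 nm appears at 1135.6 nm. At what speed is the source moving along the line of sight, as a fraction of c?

0.539c

λ'/λ₀ = 1.8272 > 1 (redshift), so the source is receding.
λ'/λ₀ = √((1 + β)/(1 − β)) for a receding source ⇒ β = (r² − 1)/(r² + 1) with r = λ'/λ₀.
β = (3.3386 − 1)/(3.3386 + 1) ≈ 0.539.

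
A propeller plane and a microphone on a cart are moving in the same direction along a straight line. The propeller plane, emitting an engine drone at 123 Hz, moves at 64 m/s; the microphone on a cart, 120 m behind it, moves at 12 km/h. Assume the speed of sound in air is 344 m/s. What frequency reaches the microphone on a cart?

12 km/h = 3.333 m/s.
The microphone on a cart is behind, so the propeller plane is moving away from it while the microphone on a cart is moving toward the propeller plane.
With source receding and observer approaching, f' = f · (v + v_o)/(v + v_s).
f' = 123 × (344 + 3.333)/(344 + 64) = 123 × 347.33/408 ≈ 105 Hz.

105 Hz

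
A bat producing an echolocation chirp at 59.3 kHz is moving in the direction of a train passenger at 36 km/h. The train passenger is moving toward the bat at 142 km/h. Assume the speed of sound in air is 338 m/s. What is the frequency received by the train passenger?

68.2 kHz

36 km/h = 10 m/s; 142 km/h = 39.44 m/s.
With source approaching and observer approaching, f' = f · (v + v_o)/(v − v_s).
f' = 59.3 × (338 + 39.44)/(338 − 10) = 59.3 × 377.44/328 ≈ 68.2 kHz.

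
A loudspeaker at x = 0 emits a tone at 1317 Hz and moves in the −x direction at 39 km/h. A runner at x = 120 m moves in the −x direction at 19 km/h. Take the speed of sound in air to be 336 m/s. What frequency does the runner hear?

1296 Hz

39 km/h = 10.83 m/s; 19 km/h = 5.278 m/s.
The observer lies on the +x side, so the source is heading away from the observer and the observer is heading toward the source.
General Doppler shift: f' = f · (v + v_o)/(v + v_s).
f' = 1317 × (336 + 5.278)/(336 + 10.83) = 1317 × 341.28/346.83 ≈ 1296 Hz.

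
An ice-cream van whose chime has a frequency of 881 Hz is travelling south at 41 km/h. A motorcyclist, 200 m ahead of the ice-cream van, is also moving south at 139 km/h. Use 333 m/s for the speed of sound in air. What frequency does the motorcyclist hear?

806 Hz

41 km/h = 11.39 m/s; 139 km/h = 38.61 m/s.
The motorcyclist is ahead, so the ice-cream van is moving toward it while the motorcyclist is moving away from the ice-cream van.
Both move, so f' = f · (v − v_o)/(v − v_s).
f' = 881 × (333 − 38.61)/(333 − 11.39) = 881 × 294.39/321.61 ≈ 806 Hz.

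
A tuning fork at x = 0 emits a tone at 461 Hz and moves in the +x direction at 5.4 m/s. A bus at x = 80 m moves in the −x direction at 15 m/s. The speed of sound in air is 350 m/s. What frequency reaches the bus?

The observer lies on the +x side, so the source is heading toward the observer and the observer is heading toward the source.
General Doppler shift: f' = f · (v + v_o)/(v − v_s).
f' = 461 × (350 + 15)/(350 − 5.4) = 461 × 365/344.6 ≈ 488 Hz.

488 Hz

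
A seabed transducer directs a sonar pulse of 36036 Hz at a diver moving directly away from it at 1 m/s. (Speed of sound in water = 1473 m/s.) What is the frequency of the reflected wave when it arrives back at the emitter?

The diver first receives the wave as a moving observer: f₁ = f₀ · (v − u)/v = 36036 × (1473 − 1)/1473 ≈ 36012 Hz.
The reflection then acts as a moving source: f₂ = f₁ · v/(v + u) ≈ 35987 Hz.

35987 Hz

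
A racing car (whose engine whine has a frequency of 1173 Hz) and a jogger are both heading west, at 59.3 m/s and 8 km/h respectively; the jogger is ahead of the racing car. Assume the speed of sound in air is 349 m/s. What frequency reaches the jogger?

8 km/h = 2.222 m/s.
The jogger is ahead, so the racing car is moving toward it while the jogger is moving away from the racing car.
With source approaching and observer receding, f' = f · (v − v_o)/(v − v_s).
f' = 1173 × (349 − 2.222)/(349 − 59.3) = 1173 × 346.78/289.7 ≈ 1404 Hz.

1404 Hz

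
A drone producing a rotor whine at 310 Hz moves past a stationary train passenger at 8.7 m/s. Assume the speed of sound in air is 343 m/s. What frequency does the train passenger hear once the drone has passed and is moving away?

Receding: f₂ = f · v/(v + v_s) = 310 × 343/351.7 ≈ 302 Hz.

302 Hz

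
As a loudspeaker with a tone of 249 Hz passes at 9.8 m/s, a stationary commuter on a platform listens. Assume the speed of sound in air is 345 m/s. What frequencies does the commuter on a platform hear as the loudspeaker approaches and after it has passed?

Approaching: f₁ = f · v/(v − v_s) = 249 × 345/335.2 ≈ 256 Hz.
Receding: f₂ = f · v/(v + v_s) = 249 × 345/354.8 ≈ 242 Hz.

256 Hz approaching; 242 Hz receding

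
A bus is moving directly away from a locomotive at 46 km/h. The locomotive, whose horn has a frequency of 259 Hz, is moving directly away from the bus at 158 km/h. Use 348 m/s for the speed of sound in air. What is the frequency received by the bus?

222 Hz

158 km/h = 43.89 m/s; 46 km/h = 12.78 m/s.
General Doppler shift: f' = f · (v − v_o)/(v + v_s).
f' = 259 × (348 − 12.78)/(348 + 43.89) = 259 × 335.22/391.89 ≈ 222 Hz.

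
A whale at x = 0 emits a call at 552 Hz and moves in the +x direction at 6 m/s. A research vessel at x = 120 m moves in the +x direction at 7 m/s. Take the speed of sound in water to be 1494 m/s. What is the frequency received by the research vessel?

The observer lies on the +x side, so the source is heading toward the observer and the observer is heading away from the source.
With source approaching and observer receding, f' = f · (v − v_o)/(v − v_s).
f' = 552 × (1494 − 7)/(1494 − 6) = 552 × 1487/1488 ≈ 552 Hz.

552 Hz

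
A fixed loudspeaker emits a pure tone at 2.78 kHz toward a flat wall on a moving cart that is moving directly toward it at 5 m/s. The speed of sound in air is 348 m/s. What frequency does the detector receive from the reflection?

The flat wall on a moving cart first receives the wave as a moving observer: f₁ = f₀ · (v + u)/v = 2.78 × (348 + 5)/348 ≈ 2.82 kHz.
On reflection it acts as a source moving toward the stationary detector: f₂ = f₁ · v/(v − u) = 2.82 × 348/343 ≈ 2.86 kHz.

2.86 kHz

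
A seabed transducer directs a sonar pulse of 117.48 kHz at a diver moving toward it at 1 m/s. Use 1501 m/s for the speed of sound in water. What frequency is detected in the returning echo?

117.6 kHz

The diver first receives the wave as a moving observer: f₁ = f₀ · (v + u)/v = 117.48 × (1501 + 1)/1501 ≈ 117.6 kHz.
The reflection then acts as a moving source: f₂ = f₁ · v/(v − u) ≈ 117.6 kHz.
Equivalently f₂ = f₀ · (v + u)/(v − u).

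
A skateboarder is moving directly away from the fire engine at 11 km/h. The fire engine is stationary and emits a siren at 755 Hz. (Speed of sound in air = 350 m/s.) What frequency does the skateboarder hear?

748 Hz

11 km/h = 3.056 m/s.
Moving observer, stationary source: f' = f · (v − v_o)/v.
f' = 755 × (350 − 3.056)/350 = 755 × 346.94/350 ≈ 748 Hz.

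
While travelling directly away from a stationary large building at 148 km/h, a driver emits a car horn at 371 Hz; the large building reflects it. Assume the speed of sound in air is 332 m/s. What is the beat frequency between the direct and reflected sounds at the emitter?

148 km/h = 41.11 m/s.
The large building receives the sound from a moving source: f₁ = f₀ · v/(v + v_e) = 371 × 332/373.11 ≈ 330.1 Hz.
On the return leg the driver is a moving observer: f₂ = f₁ · (v − v_e)/v = 330.1 × 290.89/332 ≈ 289.2 Hz.
Equivalently f₂ = f₀ · (v − v_e)/(v + v_e).
Beat against the emitted tone: |f₂ − f₀| = 2v_e·f₀/(v + v_e) = 2 × 41.11 × 371/373.11 ≈ 82 Hz.

82 Hz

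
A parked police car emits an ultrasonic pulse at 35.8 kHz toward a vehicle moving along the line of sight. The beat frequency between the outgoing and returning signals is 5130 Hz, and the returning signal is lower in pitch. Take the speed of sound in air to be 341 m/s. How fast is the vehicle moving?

26 m/s

Double Doppler shift off a moving reflector: f₂ = f₀ · (v + u)/(v − u) (u > 0 toward emitter).
Returning signal is lower, so f₂ = f₀ − Δf = 35800 − 5130 = 30670 Hz.
Rearranging, u = v · (f₂ − f₀)/(f₂ + f₀) = 341 × -5130/66470 ≈ -26 m/s.
So the vehicle is moving at 26 m/s away from the emitter.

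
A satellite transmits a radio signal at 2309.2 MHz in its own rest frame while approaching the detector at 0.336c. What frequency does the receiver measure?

Relativistic Doppler for frequency: f' = f₀ · √((1 + β)/(1 − β)).
f' = 2309.2 × √(1.3360/0.6640) = 2309.2 × 1.41847 ≈ 3275.5 MHz.

3275.5 MHz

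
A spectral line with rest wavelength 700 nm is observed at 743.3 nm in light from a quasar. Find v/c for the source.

λ'/λ₀ = 1.0619 > 1 (redshift), so the source is receding.
λ'/λ₀ = √((1 + β)/(1 − β)) for a receding source ⇒ β = (r² − 1)/(r² + 1) with r = λ'/λ₀.
β = (1.1275 − 1)/(1.1275 + 1) ≈ 0.060.

0.060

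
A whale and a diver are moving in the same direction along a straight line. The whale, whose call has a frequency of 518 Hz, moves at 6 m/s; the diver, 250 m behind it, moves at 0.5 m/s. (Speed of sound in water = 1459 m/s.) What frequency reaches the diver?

The diver is behind, so the whale is moving away from it while the diver is moving toward the whale.
Both move, so f' = f · (v + v_o)/(v + v_s).
f' = 518 × (1459 + 0.5)/(1459 + 6) = 518 × 1459.5/1465 ≈ 516 Hz.

516 Hz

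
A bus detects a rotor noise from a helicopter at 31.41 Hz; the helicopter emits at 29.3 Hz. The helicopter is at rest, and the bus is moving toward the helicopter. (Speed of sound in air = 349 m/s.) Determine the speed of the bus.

f' = f · (v + v_o)/v ⇒ v_o = v · |f'/f − 1|.
v_o = 349 × |31.41/29.3 − 1| = 349 × 0.07201 ≈ 25 m/s.

25 m/s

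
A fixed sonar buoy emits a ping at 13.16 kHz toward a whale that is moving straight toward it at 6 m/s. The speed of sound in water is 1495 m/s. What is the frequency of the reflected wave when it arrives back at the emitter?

13.27 kHz

The whale first receives the wave as a moving observer: f₁ = f₀ · (v + u)/v = 13.16 × (1495 + 6)/1495 ≈ 13.21 kHz.
On reflection it acts as a source moving toward the stationary detector: f₂ = f₁ · v/(v − u) = 13.21 × 1495/1489 ≈ 13.27 kHz.
Equivalently f₂ = f₀ · (v + u)/(v − u).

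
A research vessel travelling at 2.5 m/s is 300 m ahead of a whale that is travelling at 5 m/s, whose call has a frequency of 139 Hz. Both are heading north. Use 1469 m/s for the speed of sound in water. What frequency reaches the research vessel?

The research vessel is ahead, so the whale is moving toward it while the research vessel is moving away from the whale.
General Doppler shift: f' = f · (v − v_o)/(v − v_s).
f' = 139 × (1469 − 2.5)/(1469 − 5) = 139 × 1466.5/1464 ≈ 139 Hz.

139 Hz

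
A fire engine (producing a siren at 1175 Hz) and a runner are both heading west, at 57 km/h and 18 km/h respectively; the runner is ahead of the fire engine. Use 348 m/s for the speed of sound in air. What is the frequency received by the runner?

57 km/h = 15.83 m/s; 18 km/h = 5 m/s.
The runner is ahead, so the fire engine is moving toward it while the runner is moving away from the fire engine.
Both move, so f' = f · (v − v_o)/(v − v_s).
f' = 1175 × (348 − 5)/(348 − 15.83) = 1175 × 343/332.17 ≈ 1213 Hz.

1213 Hz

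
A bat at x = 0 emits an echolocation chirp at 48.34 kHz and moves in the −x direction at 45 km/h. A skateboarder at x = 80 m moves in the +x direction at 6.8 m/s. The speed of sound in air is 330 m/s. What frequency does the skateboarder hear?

45 km/h = 12.5 m/s.
The observer lies on the +x side, so the source is heading away from the observer and the observer is heading away from the source.
General Doppler shift: f' = f · (v − v_o)/(v + v_s).
f' = 48.34 × (330 − 6.8)/(330 + 12.5) = 48.34 × 323.2/342.5 ≈ 45.6 kHz.

45.6 kHz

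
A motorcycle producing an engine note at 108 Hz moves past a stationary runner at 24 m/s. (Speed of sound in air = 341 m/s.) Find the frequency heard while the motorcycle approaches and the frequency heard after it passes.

Approaching: f₁ = f · v/(v − v_s) = 108 × 341/317 ≈ 116 Hz.
Receding: f₂ = f · v/(v + v_s) = 108 × 341/365 ≈ 101 Hz.

116 Hz approaching; 101 Hz receding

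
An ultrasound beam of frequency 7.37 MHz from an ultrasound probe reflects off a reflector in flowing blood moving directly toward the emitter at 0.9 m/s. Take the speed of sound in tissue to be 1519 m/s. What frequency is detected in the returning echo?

The reflector in flowing blood first receives the wave as a moving observer: f₁ = f₀ · (v + u)/v = 7.37 × (1519 + 0.9)/1519 ≈ 7.374 MHz.
On reflection it acts as a source moving toward the stationary detector: f₂ = f₁ · v/(v − u) = 7.374 × 1519/1518.1 ≈ 7.379 MHz.
Equivalently f₂ = f₀ · (v + u)/(v − u).

7.379 MHz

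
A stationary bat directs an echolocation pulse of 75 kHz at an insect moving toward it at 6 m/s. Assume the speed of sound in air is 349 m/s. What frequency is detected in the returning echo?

The insect first receives the wave as a moving observer: f₁ = f₀ · (v + u)/v = 75 × (349 + 6)/349 ≈ 76.3 kHz.
On reflection it acts as a source moving toward the stationary detector: f₂ = f₁ · v/(v − u) = 76.3 × 349/343 ≈ 77.6 kHz.
Equivalently f₂ = f₀ · (v + u)/(v − u).

77.6 kHz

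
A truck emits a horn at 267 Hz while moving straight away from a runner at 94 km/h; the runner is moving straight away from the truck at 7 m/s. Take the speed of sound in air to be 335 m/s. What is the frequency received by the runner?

243 Hz

94 km/h = 26.11 m/s.
Both move, so f' = f · (v − v_o)/(v + v_s).
f' = 267 × (335 − 7)/(335 + 26.11) = 267 × 328/361.11 ≈ 243 Hz.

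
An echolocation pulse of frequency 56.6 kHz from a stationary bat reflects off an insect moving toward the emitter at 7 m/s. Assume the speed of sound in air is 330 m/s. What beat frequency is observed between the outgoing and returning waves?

The insect first receives the wave as a moving observer: f₁ = f₀ · (v + u)/v = 56.6 × (330 + 7)/330 ≈ 57.80 kHz.
The reflection then acts as a moving source: f₂ = f₁ · v/(v − u) ≈ 59.05 kHz.
Equivalently f₂ = f₀ · (v + u)/(v − u).
Beat frequency (with f₀ = 56600 Hz): |f₂ − f₀| = 2u·f₀/(v − u) = 2 × 7 × 56600/323 ≈ 2453 Hz.

2453 Hz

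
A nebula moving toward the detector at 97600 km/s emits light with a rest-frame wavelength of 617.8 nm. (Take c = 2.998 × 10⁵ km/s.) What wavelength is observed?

440.7 nm

β = v/c = 97600/299800 = 0.3256.
Relativistic Doppler for wavelength: λ' = λ₀ · √((1 − β)/(1 + β)).
λ' = 617.8 × √(0.6744/1.3256) = 617.8 × 0.71331 ≈ 440.7 nm.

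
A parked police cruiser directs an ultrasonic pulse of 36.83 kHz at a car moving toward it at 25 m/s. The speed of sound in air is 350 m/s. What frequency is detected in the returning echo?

42.5 kHz

At the car (a moving observer), f₁ = f₀ · (v + u)/v = 36.83 × 375/350 ≈ 39.5 kHz.
On reflection it acts as a source moving toward the stationary detector: f₂ = f₁ · v/(v − u) = 39.5 × 350/325 ≈ 42.5 kHz.
Equivalently f₂ = f₀ · (v + u)/(v − u).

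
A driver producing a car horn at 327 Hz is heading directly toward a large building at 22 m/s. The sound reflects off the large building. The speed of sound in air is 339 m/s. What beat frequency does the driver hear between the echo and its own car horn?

45.4 Hz

The large building receives the sound from a moving source: f₁ = f₀ · v/(v − v_e) = 327 × 339/317 ≈ 349.7 Hz.
On the return leg the driver is a moving observer: f₂ = f₁ · (v + v_e)/v = 349.7 × 361/339 ≈ 372.4 Hz.
Equivalently f₂ = f₀ · (v + v_e)/(v − v_e).
Beat against the emitted tone: |f₂ − f₀| = 2v_e·f₀/(v − v_e) = 2 × 22 × 327/317 ≈ 45.4 Hz.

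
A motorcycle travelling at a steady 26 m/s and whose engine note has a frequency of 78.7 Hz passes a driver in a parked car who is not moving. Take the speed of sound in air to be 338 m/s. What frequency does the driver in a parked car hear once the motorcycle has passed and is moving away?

Receding: f₂ = f · v/(v + v_s) = 78.7 × 338/364 ≈ 73 Hz.

73 Hz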